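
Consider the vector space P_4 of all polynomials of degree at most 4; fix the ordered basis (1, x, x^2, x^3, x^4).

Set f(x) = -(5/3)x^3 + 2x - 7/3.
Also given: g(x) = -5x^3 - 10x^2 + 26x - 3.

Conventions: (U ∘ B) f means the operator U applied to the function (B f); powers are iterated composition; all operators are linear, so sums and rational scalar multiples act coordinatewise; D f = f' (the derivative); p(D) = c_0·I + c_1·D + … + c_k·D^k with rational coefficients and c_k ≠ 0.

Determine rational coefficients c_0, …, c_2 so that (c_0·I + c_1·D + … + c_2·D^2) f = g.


c_0 = 3, c_1 = 2, c_2 = -2

D^0 f = -(5/3)x^3 + 2x - 7/3
D^1 f = -5x^2 + 2
D^2 f = -10x
matching coefficients of g against c_0 f + c_1 Df + … from the top degree down determines the c_i
solution: c_0 = 3, c_1 = 2, c_2 = -2


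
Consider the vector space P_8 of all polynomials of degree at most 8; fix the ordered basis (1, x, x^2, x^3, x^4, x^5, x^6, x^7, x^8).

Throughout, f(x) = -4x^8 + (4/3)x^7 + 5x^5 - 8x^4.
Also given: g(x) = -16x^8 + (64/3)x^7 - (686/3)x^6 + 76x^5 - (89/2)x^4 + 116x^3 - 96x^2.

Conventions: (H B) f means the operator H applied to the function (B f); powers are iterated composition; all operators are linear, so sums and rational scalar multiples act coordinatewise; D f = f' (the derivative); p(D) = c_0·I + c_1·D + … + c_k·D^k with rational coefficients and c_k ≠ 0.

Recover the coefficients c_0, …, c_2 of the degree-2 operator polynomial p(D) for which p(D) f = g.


D^0 f = -4x^8 + (4/3)x^7 + 5x^5 - 8x^4
D^1 f = -32x^7 + (28/3)x^6 + 25x^4 - 32x^3
D^2 f = -224x^6 + 56x^5 + 100x^3 - 96x^2
matching coefficients of g against c_0 f + c_1 Df + … from the top degree down determines the c_i
solution: c_0 = 4, c_1 = -1/2, c_2 = 1

c_0 = 4, c_1 = -1/2, c_2 = 1


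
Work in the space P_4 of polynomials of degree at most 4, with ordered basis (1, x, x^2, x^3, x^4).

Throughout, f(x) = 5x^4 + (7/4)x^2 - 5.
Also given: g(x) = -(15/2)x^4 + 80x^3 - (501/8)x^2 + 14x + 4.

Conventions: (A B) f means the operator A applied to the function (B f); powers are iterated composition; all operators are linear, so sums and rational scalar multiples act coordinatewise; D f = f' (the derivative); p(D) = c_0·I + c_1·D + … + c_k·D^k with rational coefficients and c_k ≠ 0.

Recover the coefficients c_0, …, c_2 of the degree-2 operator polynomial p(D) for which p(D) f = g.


D^0 f = 5x^4 + (7/4)x^2 - 5
D^1 f = 20x^3 + (7/2)x
D^2 f = 60x^2 + 7/2
matching coefficients of g against c_0 f + c_1 Df + … from the top degree down determines the c_i
solution: c_0 = -3/2, c_1 = 4, c_2 = -1

p(D) = -(3/2)·I + 4·D − D^2, i.e. c_0 = -3/2, c_1 = 4, c_2 = -1


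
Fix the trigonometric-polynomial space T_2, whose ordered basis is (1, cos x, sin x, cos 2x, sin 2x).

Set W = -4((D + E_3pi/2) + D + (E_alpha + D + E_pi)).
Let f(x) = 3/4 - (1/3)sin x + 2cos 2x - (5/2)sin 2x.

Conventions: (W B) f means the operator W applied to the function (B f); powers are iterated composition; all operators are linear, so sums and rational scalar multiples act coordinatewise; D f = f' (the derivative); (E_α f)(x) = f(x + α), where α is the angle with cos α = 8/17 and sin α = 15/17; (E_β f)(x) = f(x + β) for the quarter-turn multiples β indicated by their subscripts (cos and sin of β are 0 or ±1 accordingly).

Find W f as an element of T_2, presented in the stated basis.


the result is g(x) = -9 + (196/51)cos x - (12/17)sin x + (21028/289)cos 2x + (14182/289)sin 2x

D f = -(1/3)cos x - 5cos 2x - 4sin 2x
E_3pi/2 f = 3/4 + (1/3)cos x - 2cos 2x + (5/2)sin 2x
(D + E_3pi/2) f = 3/4 - 7cos 2x - (3/2)sin 2x
D f = -(1/3)cos x - 5cos 2x - 4sin 2x
E_alpha f = 3/4 - (5/17)cos x - (8/51)sin x - (922/289)cos 2x - (155/578)sin 2x
D f = -(1/3)cos x - 5cos 2x - 4sin 2x
E_pi f = 3/4 + (1/3)sin x + 2cos 2x - (5/2)sin 2x
(E_alpha + D + E_pi) f = 3/2 - (32/51)cos x + (3/17)sin x - (1789/289)cos 2x - (1956/289)sin 2x
((D + E_3pi/2) + D + (E_alpha + D + E_pi)) f = 9/4 - (49/51)cos x + (3/17)sin x - (5257/289)cos 2x - (7091/578)sin 2x
(-4((D + E_3pi/2) + D + (E_alpha + D + E_pi))) f = -9 + (196/51)cos x - (12/17)sin x + (21028/289)cos 2x + (14182/289)sin 2x


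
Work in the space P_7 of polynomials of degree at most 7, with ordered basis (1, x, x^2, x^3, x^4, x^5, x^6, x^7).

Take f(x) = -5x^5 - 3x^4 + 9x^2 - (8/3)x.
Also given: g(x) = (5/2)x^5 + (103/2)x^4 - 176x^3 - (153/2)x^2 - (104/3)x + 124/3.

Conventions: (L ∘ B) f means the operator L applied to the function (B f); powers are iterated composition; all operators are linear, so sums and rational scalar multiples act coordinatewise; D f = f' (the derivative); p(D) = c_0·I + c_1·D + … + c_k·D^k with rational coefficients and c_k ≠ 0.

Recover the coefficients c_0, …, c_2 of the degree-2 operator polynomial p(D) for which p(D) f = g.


c_0 = -1/2, c_1 = -2, c_2 = 2

D^0 f = -5x^5 - 3x^4 + 9x^2 - (8/3)x
D^1 f = -25x^4 - 12x^3 + 18x - 8/3
D^2 f = -100x^3 - 36x^2 + 18
matching coefficients of g against c_0 f + c_1 Df + … from the top degree down determines the c_i
solution: c_0 = -1/2, c_1 = -2, c_2 = 2


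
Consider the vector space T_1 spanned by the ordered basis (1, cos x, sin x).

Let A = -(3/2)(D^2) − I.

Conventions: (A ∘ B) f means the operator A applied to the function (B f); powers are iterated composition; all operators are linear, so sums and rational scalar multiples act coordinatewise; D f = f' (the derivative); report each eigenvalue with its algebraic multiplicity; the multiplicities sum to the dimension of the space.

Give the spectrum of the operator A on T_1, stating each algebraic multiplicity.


image of 1: -1
image of cos x: (1/2)cos x
image of sin x: (1/2)sin x
the matrix is diagonal; its diagonal is (-1, 1/2, 1/2)
for a triangular matrix the eigenvalues are the diagonal entries, with algebraic multiplicity their repetition count

λ = -1 (multiplicity 1), λ = 1/2 (multiplicity 2)


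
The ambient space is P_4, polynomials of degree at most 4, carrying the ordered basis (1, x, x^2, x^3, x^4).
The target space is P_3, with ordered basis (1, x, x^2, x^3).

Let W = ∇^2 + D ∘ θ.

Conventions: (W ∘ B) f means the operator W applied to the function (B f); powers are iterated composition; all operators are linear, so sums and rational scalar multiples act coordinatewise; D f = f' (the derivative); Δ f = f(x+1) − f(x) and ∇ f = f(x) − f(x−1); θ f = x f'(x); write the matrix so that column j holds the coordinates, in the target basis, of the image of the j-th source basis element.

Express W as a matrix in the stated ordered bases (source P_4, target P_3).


image of 1: 0
image of x: 1
image of x^2: 4x + 2
image of x^3: 9x^2 + 6x - 6
image of x^4: 16x^3 + 12x^2 - 24x + 14
each image's coordinates form column j of the matrix

the matrix is [[0, 1, 2, -6, 14]; [0, 0, 4, 6, -24]; [0, 0, 0, 9, 12]; [0, 0, 0, 0, 16]] (rows listed top to bottom)


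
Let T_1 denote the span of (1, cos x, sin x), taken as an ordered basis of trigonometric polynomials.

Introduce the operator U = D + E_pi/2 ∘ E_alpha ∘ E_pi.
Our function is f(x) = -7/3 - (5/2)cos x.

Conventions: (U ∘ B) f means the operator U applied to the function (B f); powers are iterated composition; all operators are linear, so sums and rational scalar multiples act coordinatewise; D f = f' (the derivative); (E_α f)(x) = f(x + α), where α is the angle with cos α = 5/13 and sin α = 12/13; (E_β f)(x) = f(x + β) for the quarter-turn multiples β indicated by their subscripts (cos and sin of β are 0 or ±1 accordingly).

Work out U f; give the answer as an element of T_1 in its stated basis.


g(x) = -7/3 - (30/13)cos x + (20/13)sin x

D f = (5/2)sin x
E_pi f = -7/3 + (5/2)cos x
E_alpha E_pi f = -7/3 + (25/26)cos x - (30/13)sin x
E_pi/2 E_alpha E_pi f = -7/3 - (30/13)cos x - (25/26)sin x
(D + E_pi/2 ∘ E_alpha ∘ E_pi) f = -7/3 - (30/13)cos x + (20/13)sin x


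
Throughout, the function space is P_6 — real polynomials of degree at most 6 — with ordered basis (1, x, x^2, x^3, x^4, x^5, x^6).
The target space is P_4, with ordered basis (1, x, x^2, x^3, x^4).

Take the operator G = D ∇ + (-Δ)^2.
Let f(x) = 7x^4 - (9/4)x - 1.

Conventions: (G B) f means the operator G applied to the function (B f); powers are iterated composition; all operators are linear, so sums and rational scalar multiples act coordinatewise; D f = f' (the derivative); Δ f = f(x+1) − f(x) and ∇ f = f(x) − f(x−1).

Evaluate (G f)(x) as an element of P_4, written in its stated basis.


g(x) = 168x^2 + 84x + 126

∇ f = 28x^3 - 42x^2 + 28x - 37/4
D ∇ f = 84x^2 - 84x + 28
Δ f = 28x^3 + 42x^2 + 28x + 19/4
(-Δ) f = -28x^3 - 42x^2 - 28x - 19/4
Δ (-Δ) f = -84x^2 - 168x - 98
(-Δ) (-Δ) f = 84x^2 + 168x + 98
(D ∇ + (-Δ)^2) f = 168x^2 + 84x + 126


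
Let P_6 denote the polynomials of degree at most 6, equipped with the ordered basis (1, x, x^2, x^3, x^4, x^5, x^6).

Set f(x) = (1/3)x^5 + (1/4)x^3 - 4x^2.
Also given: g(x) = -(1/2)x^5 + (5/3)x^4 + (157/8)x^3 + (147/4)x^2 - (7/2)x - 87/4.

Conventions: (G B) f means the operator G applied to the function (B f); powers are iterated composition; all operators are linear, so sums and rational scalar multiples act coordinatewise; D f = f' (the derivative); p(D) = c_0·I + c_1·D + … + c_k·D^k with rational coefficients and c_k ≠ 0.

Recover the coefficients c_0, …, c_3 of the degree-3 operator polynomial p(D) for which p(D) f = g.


D^0 f = (1/3)x^5 + (1/4)x^3 - 4x^2
D^1 f = (5/3)x^4 + (3/4)x^2 - 8x
D^2 f = (20/3)x^3 + (3/2)x - 8
D^3 f = 20x^2 + 3/2
matching coefficients of g against c_0 f + c_1 Df + … from the top degree down determines the c_i
solution: c_0 = -3/2, c_1 = 1, c_2 = 3, c_3 = 3/2

c_0 = -3/2, c_1 = 1, c_2 = 3, c_3 = 3/2


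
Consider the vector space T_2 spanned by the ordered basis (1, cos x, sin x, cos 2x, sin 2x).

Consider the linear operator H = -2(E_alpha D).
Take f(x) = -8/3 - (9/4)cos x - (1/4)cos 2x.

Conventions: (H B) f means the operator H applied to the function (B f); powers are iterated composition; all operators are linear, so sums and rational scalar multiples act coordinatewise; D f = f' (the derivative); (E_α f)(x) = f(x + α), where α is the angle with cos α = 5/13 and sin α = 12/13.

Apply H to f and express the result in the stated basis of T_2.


the result is g(x) = -(54/13)cos x - (45/26)sin x - (120/169)cos 2x + (119/169)sin 2x

D f = (9/4)sin x + (1/2)sin 2x
E_alpha D f = (27/13)cos x + (45/52)sin x + (60/169)cos 2x - (119/338)sin 2x
(-2(E_alpha D)) f = -(54/13)cos x - (45/26)sin x - (120/169)cos 2x + (119/169)sin 2x


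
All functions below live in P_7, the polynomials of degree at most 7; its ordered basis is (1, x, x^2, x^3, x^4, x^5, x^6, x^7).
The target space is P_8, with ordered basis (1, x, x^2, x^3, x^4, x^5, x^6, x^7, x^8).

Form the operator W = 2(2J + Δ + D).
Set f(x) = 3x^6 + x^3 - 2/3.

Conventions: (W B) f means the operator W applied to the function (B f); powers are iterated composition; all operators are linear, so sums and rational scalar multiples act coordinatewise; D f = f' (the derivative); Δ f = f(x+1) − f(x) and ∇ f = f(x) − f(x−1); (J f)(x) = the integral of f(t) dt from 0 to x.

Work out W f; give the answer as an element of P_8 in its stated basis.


the image equals g(x) = (12/7)x^7 + 72x^5 + 91x^4 + 120x^3 + 102x^2 + (118/3)x + 8

J f = (3/7)x^7 + (1/4)x^4 - (2/3)x
(2J) f = (6/7)x^7 + (1/2)x^4 - (4/3)x
Δ f = 18x^5 + 45x^4 + 60x^3 + 48x^2 + 21x + 4
D f = 18x^5 + 3x^2
(2J + Δ + D) f = (6/7)x^7 + 36x^5 + (91/2)x^4 + 60x^3 + 51x^2 + (59/3)x + 4
(2(2J + Δ + D)) f = (12/7)x^7 + 72x^5 + 91x^4 + 120x^3 + 102x^2 + (118/3)x + 8


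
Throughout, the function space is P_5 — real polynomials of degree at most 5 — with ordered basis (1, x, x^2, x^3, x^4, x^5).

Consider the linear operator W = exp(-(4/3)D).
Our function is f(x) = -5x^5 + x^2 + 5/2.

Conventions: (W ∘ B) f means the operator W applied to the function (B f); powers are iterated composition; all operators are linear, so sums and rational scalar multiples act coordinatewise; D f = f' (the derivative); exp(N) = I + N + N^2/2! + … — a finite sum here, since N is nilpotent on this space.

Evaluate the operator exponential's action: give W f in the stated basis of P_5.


order-1 term: (100/3)x^4 - (8/3)x
order-2 term: -(800/9)x^3 + 16/9
order-3 term: (3200/27)x^2
order-4 term: -(6400/81)x
order-5 term: 5120/243
the series for exp(-(4/3)D) f terminates at order 5
exp(-(4/3)D) f = -5x^5 + (100/3)x^4 - (800/9)x^3 + (3227/27)x^2 - (6616/81)x + 12319/486

g(x) = -5x^5 + (100/3)x^4 - (800/9)x^3 + (3227/27)x^2 - (6616/81)x + 12319/486


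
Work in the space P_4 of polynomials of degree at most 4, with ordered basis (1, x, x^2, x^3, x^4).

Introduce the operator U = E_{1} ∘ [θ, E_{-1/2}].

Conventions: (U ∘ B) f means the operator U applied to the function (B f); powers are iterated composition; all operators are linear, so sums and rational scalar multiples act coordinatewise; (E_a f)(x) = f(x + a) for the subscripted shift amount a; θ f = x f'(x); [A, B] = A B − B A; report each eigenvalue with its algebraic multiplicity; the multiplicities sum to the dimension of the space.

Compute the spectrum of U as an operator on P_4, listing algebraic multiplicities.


λ = 0 (multiplicity 5)

image of 1: 0
image of x: 1/2
image of x^2: x + 1/2
image of x^3: (3/2)x^2 + (3/2)x + 3/8
image of x^4: 2x^3 + 3x^2 + (3/2)x + 1/4
the matrix is upper triangular; its diagonal is (0, 0, 0, 0, 0)
for a triangular matrix the eigenvalues are the diagonal entries, with algebraic multiplicity their repetition count


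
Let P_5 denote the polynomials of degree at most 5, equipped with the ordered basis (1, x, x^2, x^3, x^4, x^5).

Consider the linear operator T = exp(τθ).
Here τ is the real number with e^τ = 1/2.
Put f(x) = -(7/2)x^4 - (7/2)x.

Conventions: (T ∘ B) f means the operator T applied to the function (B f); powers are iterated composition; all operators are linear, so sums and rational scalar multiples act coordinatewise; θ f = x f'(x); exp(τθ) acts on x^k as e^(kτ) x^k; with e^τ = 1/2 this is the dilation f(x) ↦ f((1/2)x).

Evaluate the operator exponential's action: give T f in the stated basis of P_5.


g(x) = -(7/32)x^4 - (7/4)x

exp(τθ) x^k = e^(kτ) x^k; with e^τ = 1/2 this sends x^k to (1/2)^k x^k
x ↦ 1/2 x
x^4 ↦ 1/16 x^4
applying this coordinatewise to f: exp(τθ) f = -(7/32)x^4 - (7/4)x


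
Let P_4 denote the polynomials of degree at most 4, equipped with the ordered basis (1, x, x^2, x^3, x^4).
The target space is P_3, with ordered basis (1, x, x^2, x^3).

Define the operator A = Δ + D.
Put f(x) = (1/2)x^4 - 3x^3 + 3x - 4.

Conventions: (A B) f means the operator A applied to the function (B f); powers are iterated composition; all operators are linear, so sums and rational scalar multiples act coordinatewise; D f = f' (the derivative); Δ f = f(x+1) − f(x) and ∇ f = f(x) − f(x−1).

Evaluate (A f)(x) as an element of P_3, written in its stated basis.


Δ f = 2x^3 - 6x^2 - 7x + 1/2
D f = 2x^3 - 9x^2 + 3
(Δ + D) f = 4x^3 - 15x^2 - 7x + 7/2

the result is g(x) = 4x^3 - 15x^2 - 7x + 7/2


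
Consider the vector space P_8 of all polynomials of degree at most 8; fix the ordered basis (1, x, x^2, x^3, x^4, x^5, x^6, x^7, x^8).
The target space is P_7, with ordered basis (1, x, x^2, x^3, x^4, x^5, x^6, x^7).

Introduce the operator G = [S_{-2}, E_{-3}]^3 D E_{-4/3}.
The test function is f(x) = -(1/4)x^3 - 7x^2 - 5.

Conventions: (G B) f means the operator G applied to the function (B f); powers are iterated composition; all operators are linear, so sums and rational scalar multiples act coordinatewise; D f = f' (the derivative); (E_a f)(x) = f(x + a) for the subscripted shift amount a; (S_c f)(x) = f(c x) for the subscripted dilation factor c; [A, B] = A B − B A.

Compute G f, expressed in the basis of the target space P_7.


the image equals g(x) = 0

E_{-4/3} f = -(1/4)x^3 - 6x^2 + (52/3)x - 455/27
D E_{-4/3} f = -(3/4)x^2 - 12x + 52/3
E_{-3} (D E_{-4/3}) f = -(3/4)x^2 - (15/2)x + 559/12
S_{-2} E_{-3} (D E_{-4/3}) f = -3x^2 + 15x + 559/12
S_{-2} (D E_{-4/3}) f = -3x^2 + 24x + 52/3
E_{-3} S_{-2} (D E_{-4/3}) f = -3x^2 + 42x - 245/3
[S_{-2}, E_{-3}] (D E_{-4/3}) f = -27x + 513/4
E_{-3} [S_{-2}, E_{-3}] (D E_{-4/3}) f = -27x + 837/4
S_{-2} E_{-3} [S_{-2}, E_{-3}] (D E_{-4/3}) f = 54x + 837/4
S_{-2} [S_{-2}, E_{-3}] (D E_{-4/3}) f = 54x + 513/4
E_{-3} S_{-2} [S_{-2}, E_{-3}] (D E_{-4/3}) f = 54x - 135/4
[S_{-2}, E_{-3}] [S_{-2}, E_{-3}] (D E_{-4/3}) f = 243
E_{-3} [S_{-2}, E_{-3}] [S_{-2}, E_{-3}] (D E_{-4/3}) f = 243
S_{-2} E_{-3} [S_{-2}, E_{-3}] [S_{-2}, E_{-3}] (D E_{-4/3}) f = 243
S_{-2} [S_{-2}, E_{-3}] [S_{-2}, E_{-3}] (D E_{-4/3}) f = 243
E_{-3} S_{-2} [S_{-2}, E_{-3}] [S_{-2}, E_{-3}] (D E_{-4/3}) f = 243
[S_{-2}, E_{-3}] [S_{-2}, E_{-3}] [S_{-2}, E_{-3}] (D E_{-4/3}) f = 0


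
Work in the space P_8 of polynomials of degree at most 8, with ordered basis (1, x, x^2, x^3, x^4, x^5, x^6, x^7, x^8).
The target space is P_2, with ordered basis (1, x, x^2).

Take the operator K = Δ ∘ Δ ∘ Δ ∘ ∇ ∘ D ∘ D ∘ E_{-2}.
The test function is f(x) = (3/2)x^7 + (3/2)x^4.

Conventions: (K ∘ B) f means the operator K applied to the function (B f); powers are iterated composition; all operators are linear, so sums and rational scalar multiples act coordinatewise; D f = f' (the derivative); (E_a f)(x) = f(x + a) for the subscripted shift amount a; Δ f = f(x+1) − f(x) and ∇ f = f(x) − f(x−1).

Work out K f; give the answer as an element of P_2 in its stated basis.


g(x) = 7560x - 7560

E_{-2} f = (3/2)x^7 - 21x^6 + 126x^5 - (837/2)x^4 + 828x^3 - 972x^2 + 624x - 168
D E_{-2} f = (21/2)x^6 - 126x^5 + 630x^4 - 1674x^3 + 2484x^2 - 1944x + 624
D D E_{-2} f = 63x^5 - 630x^4 + 2520x^3 - 5022x^2 + 4968x - 1944
∇ D D E_{-2} f = 315x^4 - 3150x^3 + 11970x^2 - 20439x + 13203
Δ (∇ ∘ D ∘ D) E_{-2} f = 1260x^3 - 7560x^2 + 15750x - 11304
Δ Δ (∇ ∘ D ∘ D) E_{-2} f = 3780x^2 - 11340x + 9450
Δ Δ Δ (∇ ∘ D ∘ D) E_{-2} f = 7560x - 7560


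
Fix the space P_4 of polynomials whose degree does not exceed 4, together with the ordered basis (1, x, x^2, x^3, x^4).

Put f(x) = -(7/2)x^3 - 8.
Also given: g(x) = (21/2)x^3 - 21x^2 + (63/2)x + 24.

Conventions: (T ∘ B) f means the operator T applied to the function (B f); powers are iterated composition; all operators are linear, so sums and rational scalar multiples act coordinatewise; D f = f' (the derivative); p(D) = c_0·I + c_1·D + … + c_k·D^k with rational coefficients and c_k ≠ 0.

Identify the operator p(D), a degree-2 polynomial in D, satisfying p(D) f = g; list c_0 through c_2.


D^0 f = -(7/2)x^3 - 8
D^1 f = -(21/2)x^2
D^2 f = -21x
matching coefficients of g against c_0 f + c_1 Df + … from the top degree down determines the c_i
solution: c_0 = -3, c_1 = 2, c_2 = -3/2

p(D) = -3·I + 2·D − (3/2)·D^2, i.e. c_0 = -3, c_1 = 2, c_2 = -3/2


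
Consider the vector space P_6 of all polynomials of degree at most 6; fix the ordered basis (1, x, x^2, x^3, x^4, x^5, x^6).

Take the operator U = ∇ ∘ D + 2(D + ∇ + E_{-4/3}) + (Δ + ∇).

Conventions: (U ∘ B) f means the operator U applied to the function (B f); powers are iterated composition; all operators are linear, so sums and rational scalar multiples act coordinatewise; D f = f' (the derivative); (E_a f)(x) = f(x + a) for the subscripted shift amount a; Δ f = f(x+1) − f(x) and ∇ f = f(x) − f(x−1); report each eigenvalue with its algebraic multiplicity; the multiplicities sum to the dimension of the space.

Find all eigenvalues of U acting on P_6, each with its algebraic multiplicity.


λ = 2 (multiplicity 7)

image of 1: 2
image of x: 2x + 10/3
image of x^2: 2x^2 + (20/3)x + 32/9
image of x^3: 2x^3 + 10x^2 + (32/3)x - 101/27
image of x^4: 2x^4 + (40/3)x^3 + (64/3)x^2 - (404/27)x + 674/81
image of x^5: 2x^5 + (50/3)x^4 + (320/9)x^3 - (1010/27)x^2 + (3370/81)x - 2291/243
image of x^6: 2x^6 + 20x^5 + (160/3)x^4 - (2020/27)x^3 + (3370/27)x^2 - (4582/81)x + 11108/729
the matrix is upper triangular; its diagonal is (2, 2, 2, 2, 2, 2, 2)
for a triangular matrix the eigenvalues are the diagonal entries, with algebraic multiplicity their repetition count


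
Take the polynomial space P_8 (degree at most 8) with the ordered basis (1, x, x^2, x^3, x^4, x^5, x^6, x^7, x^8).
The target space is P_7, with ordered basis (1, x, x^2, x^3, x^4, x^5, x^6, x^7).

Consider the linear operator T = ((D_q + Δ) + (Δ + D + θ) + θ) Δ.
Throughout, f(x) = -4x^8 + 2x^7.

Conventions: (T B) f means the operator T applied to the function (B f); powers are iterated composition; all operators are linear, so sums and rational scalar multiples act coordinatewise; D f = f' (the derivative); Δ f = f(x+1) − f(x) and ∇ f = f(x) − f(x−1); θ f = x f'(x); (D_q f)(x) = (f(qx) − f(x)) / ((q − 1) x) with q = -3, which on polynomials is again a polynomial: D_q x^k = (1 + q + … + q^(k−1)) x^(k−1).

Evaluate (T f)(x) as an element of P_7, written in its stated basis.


the image equals g(x) = -448x^7 - 19352x^6 + 12908x^5 - 20692x^4 - 9044x^3 - 13188x^2 - 6364x - 1564

Δ f = -32x^7 - 98x^6 - 182x^5 - 210x^4 - 154x^3 - 70x^2 - 18x - 2
D_q Δ f = -17504x^6 + 17836x^5 - 11102x^4 + 4200x^3 - 1078x^2 + 140x - 18
Δ Δ f = -224x^6 - 1260x^5 - 3500x^4 - 5740x^3 - 5684x^2 - 3164x - 764
(D_q + Δ) Δ f = -17728x^6 + 16576x^5 - 14602x^4 - 1540x^3 - 6762x^2 - 3024x - 782
Δ Δ f = -224x^6 - 1260x^5 - 3500x^4 - 5740x^3 - 5684x^2 - 3164x - 764
D Δ f = -224x^6 - 588x^5 - 910x^4 - 840x^3 - 462x^2 - 140x - 18
θ Δ f = -224x^7 - 588x^6 - 910x^5 - 840x^4 - 462x^3 - 140x^2 - 18x
(Δ + D + θ) Δ f = -224x^7 - 1036x^6 - 2758x^5 - 5250x^4 - 7042x^3 - 6286x^2 - 3322x - 782
θ Δ f = -224x^7 - 588x^6 - 910x^5 - 840x^4 - 462x^3 - 140x^2 - 18x
((D_q + Δ) + (Δ + D + θ) + θ) Δ f = -448x^7 - 19352x^6 + 12908x^5 - 20692x^4 - 9044x^3 - 13188x^2 - 6364x - 1564


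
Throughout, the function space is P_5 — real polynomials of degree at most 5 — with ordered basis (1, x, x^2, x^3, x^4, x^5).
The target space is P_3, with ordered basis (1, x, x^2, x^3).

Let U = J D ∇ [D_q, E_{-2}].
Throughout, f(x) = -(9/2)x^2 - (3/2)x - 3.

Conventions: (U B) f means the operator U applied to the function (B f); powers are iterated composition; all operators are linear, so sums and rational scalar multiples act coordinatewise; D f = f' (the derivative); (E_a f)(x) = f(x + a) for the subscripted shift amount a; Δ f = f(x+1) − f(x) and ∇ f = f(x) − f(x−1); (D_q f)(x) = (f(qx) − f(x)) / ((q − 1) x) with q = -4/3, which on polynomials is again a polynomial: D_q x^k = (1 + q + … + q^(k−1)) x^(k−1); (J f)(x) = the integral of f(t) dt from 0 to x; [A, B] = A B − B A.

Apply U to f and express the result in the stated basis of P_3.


E_{-2} f = -(9/2)x^2 + (33/2)x - 18
D_q E_{-2} f = (3/2)x + 33/2
D_q f = (3/2)x - 3/2
E_{-2} D_q f = (3/2)x - 9/2
[D_q, E_{-2}] f = 21
∇ [D_q, E_{-2}] f = 0
D ∇ [D_q, E_{-2}] f = 0
J D ∇ [D_q, E_{-2}] f = 0

the result is g(x) = 0


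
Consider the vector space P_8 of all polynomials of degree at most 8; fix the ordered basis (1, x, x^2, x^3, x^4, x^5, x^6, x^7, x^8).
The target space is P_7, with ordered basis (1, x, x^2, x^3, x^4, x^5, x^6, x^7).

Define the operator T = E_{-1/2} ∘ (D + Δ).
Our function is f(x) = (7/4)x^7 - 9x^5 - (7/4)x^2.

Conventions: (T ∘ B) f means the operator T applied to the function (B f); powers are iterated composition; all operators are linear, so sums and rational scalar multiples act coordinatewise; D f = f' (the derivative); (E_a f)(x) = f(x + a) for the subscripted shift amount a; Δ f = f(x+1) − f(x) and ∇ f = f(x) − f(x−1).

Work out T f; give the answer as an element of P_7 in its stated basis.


D f = (49/4)x^6 - 45x^4 - (7/2)x
Δ f = (49/4)x^6 + (147/4)x^5 + (65/4)x^4 - (115/4)x^3 - (213/4)x^2 - (145/4)x - 9
(D + Δ) f = (49/2)x^6 + (147/4)x^5 - (115/4)x^4 - (115/4)x^3 - (213/4)x^2 - (159/4)x - 9
E_{-1/2} (D + Δ) f = (49/2)x^6 - (147/4)x^5 - (115/4)x^4 + (475/8)x^3 - (2439/32)x^2 + (845/64)x - 45/32

the image equals g(x) = (49/2)x^6 - (147/4)x^5 - (115/4)x^4 + (475/8)x^3 - (2439/32)x^2 + (845/64)x - 45/32


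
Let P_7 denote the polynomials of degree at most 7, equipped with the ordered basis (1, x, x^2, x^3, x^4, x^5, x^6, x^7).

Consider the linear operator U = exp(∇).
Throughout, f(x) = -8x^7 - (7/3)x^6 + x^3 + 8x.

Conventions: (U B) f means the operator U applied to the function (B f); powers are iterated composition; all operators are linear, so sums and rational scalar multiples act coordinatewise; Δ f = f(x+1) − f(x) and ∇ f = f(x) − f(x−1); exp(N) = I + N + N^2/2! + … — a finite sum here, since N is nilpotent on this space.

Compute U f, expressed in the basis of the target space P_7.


the image equals g(x) = -8x^7 - (175/3)x^6 - 14x^5 + 280x^4 - (697/3)x^3 - 368x^2 + 484x - 44

order-1 term: -56x^6 + 154x^5 - 245x^4 + (700/3)x^3 - 130x^2 + 39x + 10/3
order-2 term: -168x^5 + 805x^4 - 1820x^3 + 2275x^2 - 1523x + 1286/3
order-3 term: -280x^4 + (4900/3)x^3 - 3990x^2 + 4690x - 2197
order-4 term: -280x^3 + 1645x^2 - 3500x + 7945/3
order-5 term: -168x^2 + 826x - 1085
order-6 term: -56x + 497/3
order-7 term: -8
the series for exp(∇) f terminates at order 7
exp(∇) f = -8x^7 - (175/3)x^6 - 14x^5 + 280x^4 - (697/3)x^3 - 368x^2 + 484x - 44


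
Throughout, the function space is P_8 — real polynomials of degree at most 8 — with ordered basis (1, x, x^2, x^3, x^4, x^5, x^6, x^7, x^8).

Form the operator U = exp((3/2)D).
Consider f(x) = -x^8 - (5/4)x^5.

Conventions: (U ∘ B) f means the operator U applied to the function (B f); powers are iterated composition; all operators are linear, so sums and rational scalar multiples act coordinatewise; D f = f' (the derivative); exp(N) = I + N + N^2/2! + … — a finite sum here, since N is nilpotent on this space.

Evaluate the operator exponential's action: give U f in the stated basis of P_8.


order-1 term: -12x^7 - (75/8)x^4
order-2 term: -63x^6 - (225/8)x^3
order-3 term: -189x^5 - (675/16)x^2
order-4 term: -(2835/8)x^4 - (2025/64)x
order-5 term: -(1701/4)x^3 - 1215/128
order-6 term: -(5103/16)x^2
order-7 term: -(2187/16)x
order-8 term: -6561/256
the series for exp((3/2)D) f terminates at order 8
exp((3/2)D) f = -x^8 - 12x^7 - 63x^6 - (761/4)x^5 - (1455/4)x^4 - (3627/8)x^3 - (2889/8)x^2 - (10773/64)x - 8991/256

the result is g(x) = -x^8 - 12x^7 - 63x^6 - (761/4)x^5 - (1455/4)x^4 - (3627/8)x^3 - (2889/8)x^2 - (10773/64)x - 8991/256


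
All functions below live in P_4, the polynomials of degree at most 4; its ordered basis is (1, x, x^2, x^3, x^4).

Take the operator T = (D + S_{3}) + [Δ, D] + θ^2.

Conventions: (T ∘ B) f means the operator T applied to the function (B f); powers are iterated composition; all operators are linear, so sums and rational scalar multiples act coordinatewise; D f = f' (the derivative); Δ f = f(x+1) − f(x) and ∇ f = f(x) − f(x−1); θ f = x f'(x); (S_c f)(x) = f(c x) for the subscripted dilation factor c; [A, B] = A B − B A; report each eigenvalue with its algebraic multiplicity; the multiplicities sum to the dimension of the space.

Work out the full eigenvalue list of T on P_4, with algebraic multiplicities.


λ = 1 (multiplicity 1), λ = 4 (multiplicity 1), λ = 13 (multiplicity 1), λ = 36 (multiplicity 1), λ = 97 (multiplicity 1)

image of 1: 1
image of x: 4x + 1
image of x^2: 13x^2 + 2x
image of x^3: 36x^3 + 3x^2
image of x^4: 97x^4 + 4x^3
the matrix is upper triangular; its diagonal is (1, 4, 13, 36, 97)
for a triangular matrix the eigenvalues are the diagonal entries, with algebraic multiplicity their repetition count


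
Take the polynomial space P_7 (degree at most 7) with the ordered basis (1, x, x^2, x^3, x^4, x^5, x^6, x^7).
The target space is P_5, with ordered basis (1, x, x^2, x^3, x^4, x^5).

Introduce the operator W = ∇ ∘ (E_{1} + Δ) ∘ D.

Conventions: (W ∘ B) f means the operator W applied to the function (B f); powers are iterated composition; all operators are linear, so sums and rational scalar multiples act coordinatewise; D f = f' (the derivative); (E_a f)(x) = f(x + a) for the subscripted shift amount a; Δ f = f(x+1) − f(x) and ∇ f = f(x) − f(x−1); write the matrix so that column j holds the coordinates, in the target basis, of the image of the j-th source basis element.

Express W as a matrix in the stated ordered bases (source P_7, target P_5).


the matrix is [[0, 0, 2, 9, 4, 15, 6, 21]; [0, 0, 0, 6, 36, 20, 90, 42]; [0, 0, 0, 0, 12, 90, 60, 315]; [0, 0, 0, 0, 0, 20, 180, 140]; [0, 0, 0, 0, 0, 0, 30, 315]; [0, 0, 0, 0, 0, 0, 0, 42]] (rows listed top to bottom)

image of 1: 0
image of x: 0
image of x^2: 2
image of x^3: 6x + 9
image of x^4: 12x^2 + 36x + 4
image of x^5: 20x^3 + 90x^2 + 20x + 15
image of x^6: 30x^4 + 180x^3 + 60x^2 + 90x + 6
image of x^7: 42x^5 + 315x^4 + 140x^3 + 315x^2 + 42x + 21
each image's coordinates form column j of the matrix


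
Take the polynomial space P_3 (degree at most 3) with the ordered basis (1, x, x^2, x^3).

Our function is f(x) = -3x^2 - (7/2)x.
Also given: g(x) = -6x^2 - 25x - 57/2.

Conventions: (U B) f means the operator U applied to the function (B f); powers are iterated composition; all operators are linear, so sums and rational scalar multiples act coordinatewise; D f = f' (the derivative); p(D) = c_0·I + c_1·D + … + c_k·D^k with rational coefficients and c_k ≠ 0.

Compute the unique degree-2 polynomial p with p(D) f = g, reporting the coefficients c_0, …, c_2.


p(D) = 2·I + 3·D + 3·D^2, i.e. c_0 = 2, c_1 = 3, c_2 = 3

D^0 f = -3x^2 - (7/2)x
D^1 f = -6x - 7/2
D^2 f = -6
matching coefficients of g against c_0 f + c_1 Df + … from the top degree down determines the c_i
solution: c_0 = 2, c_1 = 3, c_2 = 3


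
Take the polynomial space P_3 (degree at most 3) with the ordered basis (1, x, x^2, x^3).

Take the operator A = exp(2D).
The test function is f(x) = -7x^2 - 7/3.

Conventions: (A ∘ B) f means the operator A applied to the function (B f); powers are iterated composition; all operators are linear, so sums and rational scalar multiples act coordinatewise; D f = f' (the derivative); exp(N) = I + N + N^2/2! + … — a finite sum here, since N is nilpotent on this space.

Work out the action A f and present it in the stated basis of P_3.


g(x) = -7x^2 - 28x - 91/3

order-1 term: -28x
order-2 term: -28
the series for exp(2D) f terminates at order 2
exp(2D) f = -7x^2 - 28x - 91/3


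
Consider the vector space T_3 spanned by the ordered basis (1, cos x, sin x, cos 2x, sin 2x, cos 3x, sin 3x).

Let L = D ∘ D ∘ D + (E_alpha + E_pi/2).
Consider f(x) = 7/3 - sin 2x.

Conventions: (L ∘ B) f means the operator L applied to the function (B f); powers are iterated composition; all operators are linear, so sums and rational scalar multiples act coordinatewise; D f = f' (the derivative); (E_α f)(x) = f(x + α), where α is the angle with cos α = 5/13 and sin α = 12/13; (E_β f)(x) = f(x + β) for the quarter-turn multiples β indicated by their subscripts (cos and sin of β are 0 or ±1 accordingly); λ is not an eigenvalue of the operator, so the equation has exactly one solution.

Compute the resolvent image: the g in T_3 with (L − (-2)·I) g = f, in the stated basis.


write g with unknown coordinates in the stated basis and equate coefficients in (L − (-2)·I) g = f
solving from the highest basis element down gives g = 7/12 - (308/2249)cos 2x - (25/4498)sin 2x
check: L g = 7/6 + (616/2249)cos 2x - (2224/2249)sin 2x
so L g − (-2)·g = 7/3 - sin 2x = f ✓

the result is g(x) = 7/12 - (308/2249)cos 2x - (25/4498)sin 2x


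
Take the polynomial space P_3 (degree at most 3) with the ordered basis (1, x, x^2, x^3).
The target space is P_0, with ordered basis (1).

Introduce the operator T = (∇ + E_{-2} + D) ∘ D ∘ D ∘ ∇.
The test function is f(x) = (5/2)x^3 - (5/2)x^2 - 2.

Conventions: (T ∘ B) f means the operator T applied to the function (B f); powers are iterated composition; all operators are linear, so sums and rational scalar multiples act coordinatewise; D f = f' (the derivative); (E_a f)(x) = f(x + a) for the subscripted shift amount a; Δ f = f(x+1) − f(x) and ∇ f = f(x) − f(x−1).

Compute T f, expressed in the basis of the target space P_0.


∇ f = (15/2)x^2 - (25/2)x + 5
D ∇ f = 15x - 25/2
D (D ∘ ∇) f = 15
∇ D (D ∘ ∇) f = 0
E_{-2} D (D ∘ ∇) f = 15
D D (D ∘ ∇) f = 0
(∇ + E_{-2} + D) D (D ∘ ∇) f = 15

the result is g(x) = 15


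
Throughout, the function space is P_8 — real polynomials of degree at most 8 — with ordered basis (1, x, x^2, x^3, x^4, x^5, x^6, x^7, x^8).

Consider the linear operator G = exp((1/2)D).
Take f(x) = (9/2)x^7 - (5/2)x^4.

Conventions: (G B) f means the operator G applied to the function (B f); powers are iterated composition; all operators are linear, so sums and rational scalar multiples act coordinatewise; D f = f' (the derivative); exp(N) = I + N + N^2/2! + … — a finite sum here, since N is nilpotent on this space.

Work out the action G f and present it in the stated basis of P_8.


g(x) = (9/2)x^7 + (63/4)x^6 + (189/8)x^5 + (275/16)x^4 + (155/32)x^3 - (51/64)x^2 - (97/128)x - 31/256

order-1 term: (63/4)x^6 - 5x^3
order-2 term: (189/8)x^5 - (15/4)x^2
order-3 term: (315/16)x^4 - (5/4)x
order-4 term: (315/32)x^3 - 5/32
order-5 term: (189/64)x^2
order-6 term: (63/128)x
order-7 term: 9/256
the series for exp((1/2)D) f terminates at order 7
exp((1/2)D) f = (9/2)x^7 + (63/4)x^6 + (189/8)x^5 + (275/16)x^4 + (155/32)x^3 - (51/64)x^2 - (97/128)x - 31/256


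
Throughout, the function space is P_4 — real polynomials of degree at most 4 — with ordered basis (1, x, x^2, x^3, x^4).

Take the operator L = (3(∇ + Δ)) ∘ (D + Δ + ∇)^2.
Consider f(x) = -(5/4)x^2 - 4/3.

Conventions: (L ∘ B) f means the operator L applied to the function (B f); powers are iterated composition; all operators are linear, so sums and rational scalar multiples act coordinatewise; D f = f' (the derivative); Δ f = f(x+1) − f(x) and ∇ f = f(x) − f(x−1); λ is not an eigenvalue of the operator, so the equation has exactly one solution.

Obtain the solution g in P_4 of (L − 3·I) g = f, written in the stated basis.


write g with unknown coordinates in the stated basis and equate coefficients in (L − 3·I) g = f
solving from the highest basis element down gives g = (5/12)x^2 + 4/9
check: L g = 0
so L g − 3·g = -(5/4)x^2 - 4/3 = f ✓

the result is g(x) = (5/12)x^2 + 4/9


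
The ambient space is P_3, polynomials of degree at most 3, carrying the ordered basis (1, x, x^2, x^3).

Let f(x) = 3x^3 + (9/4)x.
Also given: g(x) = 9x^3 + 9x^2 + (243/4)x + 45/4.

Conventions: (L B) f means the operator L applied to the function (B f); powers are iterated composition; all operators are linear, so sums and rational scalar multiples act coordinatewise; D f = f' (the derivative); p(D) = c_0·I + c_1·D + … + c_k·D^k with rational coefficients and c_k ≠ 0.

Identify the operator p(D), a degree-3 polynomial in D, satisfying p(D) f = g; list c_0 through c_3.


c_0 = 3, c_1 = 1, c_2 = 3, c_3 = 1/2

D^0 f = 3x^3 + (9/4)x
D^1 f = 9x^2 + 9/4
D^2 f = 18x
D^3 f = 18
matching coefficients of g against c_0 f + c_1 Df + … from the top degree down determines the c_i
solution: c_0 = 3, c_1 = 1, c_2 = 3, c_3 = 1/2


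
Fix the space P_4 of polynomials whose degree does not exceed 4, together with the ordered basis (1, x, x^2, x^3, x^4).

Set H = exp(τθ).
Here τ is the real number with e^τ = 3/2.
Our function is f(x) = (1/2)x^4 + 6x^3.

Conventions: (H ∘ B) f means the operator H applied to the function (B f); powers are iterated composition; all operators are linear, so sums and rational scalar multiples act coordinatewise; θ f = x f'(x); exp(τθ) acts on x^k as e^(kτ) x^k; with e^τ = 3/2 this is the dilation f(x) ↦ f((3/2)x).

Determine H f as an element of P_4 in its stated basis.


the image equals g(x) = (81/32)x^4 + (81/4)x^3

exp(τθ) x^k = e^(kτ) x^k; with e^τ = 3/2 this sends x^k to (3/2)^k x^k
x^3 ↦ 27/8 x^3
x^4 ↦ 81/16 x^4
applying this coordinatewise to f: exp(τθ) f = (81/32)x^4 + (81/4)x^3


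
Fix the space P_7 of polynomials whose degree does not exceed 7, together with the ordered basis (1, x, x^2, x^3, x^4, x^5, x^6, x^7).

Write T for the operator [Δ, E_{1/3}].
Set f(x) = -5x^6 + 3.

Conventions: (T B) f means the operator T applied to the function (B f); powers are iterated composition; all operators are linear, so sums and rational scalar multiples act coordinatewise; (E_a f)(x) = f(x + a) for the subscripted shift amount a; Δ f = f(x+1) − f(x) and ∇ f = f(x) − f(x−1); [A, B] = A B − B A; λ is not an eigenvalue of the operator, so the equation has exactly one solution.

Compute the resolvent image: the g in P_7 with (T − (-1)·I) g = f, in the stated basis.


write g with unknown coordinates in the stated basis and equate coefficients in (T − (-1)·I) g = f
solving from the highest basis element down gives g = -5x^6 + 3
check: T g = 0
so T g − (-1)·g = -5x^6 + 3 = f ✓

the image equals g(x) = -5x^6 + 3


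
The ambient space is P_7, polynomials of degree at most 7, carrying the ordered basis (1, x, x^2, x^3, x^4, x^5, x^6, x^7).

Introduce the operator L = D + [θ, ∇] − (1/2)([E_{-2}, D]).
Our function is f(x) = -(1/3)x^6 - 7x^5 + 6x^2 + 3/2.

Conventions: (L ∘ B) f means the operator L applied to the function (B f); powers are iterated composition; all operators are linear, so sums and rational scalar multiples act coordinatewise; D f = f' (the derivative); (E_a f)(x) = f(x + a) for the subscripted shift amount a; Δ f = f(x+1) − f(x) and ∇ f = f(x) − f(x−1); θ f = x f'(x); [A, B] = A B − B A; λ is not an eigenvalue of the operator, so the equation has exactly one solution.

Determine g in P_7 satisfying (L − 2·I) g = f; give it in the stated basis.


the image equals g(x) = (1/6)x^6 + (7/2)x^5 + (5/2)x^4 + 30x^3 - (71/2)x^2 + (215/2)x - 169/2

write g with unknown coordinates in the stated basis and equate coefficients in (L − 2·I) g = f
solving from the highest basis element down gives g = (1/6)x^6 + (7/2)x^5 + (5/2)x^4 + 30x^3 - (71/2)x^2 + (215/2)x - 169/2
check: L g = 5x^4 + 60x^3 - 65x^2 + 215x - 335/2
so L g − 2·g = -(1/3)x^6 - 7x^5 + 6x^2 + 3/2 = f ✓


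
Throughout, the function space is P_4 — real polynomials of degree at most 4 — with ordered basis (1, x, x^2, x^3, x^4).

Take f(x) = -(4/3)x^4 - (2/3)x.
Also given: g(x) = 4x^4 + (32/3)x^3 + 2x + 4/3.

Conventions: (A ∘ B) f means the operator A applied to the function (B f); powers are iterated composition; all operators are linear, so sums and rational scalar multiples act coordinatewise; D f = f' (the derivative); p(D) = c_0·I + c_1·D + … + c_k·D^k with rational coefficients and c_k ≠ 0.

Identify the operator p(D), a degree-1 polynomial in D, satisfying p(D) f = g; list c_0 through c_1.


c_0 = -3, c_1 = -2

D^0 f = -(4/3)x^4 - (2/3)x
D^1 f = -(16/3)x^3 - 2/3
matching coefficients of g against c_0 f + c_1 Df + … from the top degree down determines the c_i
solution: c_0 = -3, c_1 = -2


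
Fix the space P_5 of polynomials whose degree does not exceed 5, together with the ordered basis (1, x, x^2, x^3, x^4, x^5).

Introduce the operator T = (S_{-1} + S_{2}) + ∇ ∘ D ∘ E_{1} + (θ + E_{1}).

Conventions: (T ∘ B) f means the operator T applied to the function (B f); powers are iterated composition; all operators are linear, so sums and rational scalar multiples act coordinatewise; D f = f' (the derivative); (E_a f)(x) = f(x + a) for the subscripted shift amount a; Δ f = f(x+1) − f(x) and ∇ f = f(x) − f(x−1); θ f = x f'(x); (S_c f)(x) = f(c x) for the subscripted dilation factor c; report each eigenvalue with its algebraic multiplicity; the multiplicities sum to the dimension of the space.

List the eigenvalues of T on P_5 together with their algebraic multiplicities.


image of 1: 3
image of x: 3x + 1
image of x^2: 8x^2 + 2x + 3
image of x^3: 11x^3 + 3x^2 + 9x + 4
image of x^4: 22x^4 + 4x^3 + 18x^2 + 16x + 5
image of x^5: 37x^5 + 5x^4 + 30x^3 + 40x^2 + 25x + 6
the matrix is upper triangular; its diagonal is (3, 3, 8, 11, 22, 37)
for a triangular matrix the eigenvalues are the diagonal entries, with algebraic multiplicity their repetition count

λ = 3 (multiplicity 2), λ = 8 (multiplicity 1), λ = 11 (multiplicity 1), λ = 22 (multiplicity 1), λ = 37 (multiplicity 1)
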